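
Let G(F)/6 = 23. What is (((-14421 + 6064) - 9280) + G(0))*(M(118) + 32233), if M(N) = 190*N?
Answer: -956372847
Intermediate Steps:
G(F) = 138 (G(F) = 6*23 = 138)
(((-14421 + 6064) - 9280) + G(0))*(M(118) + 32233) = (((-14421 + 6064) - 9280) + 138)*(190*118 + 32233) = ((-8357 - 9280) + 138)*(22420 + 32233) = (-17637 + 138)*54653 = -17499*54653 = -956372847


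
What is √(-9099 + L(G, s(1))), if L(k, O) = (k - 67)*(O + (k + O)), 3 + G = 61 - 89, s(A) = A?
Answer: I*√6257 ≈ 79.101*I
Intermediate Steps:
G = -31 (G = -3 + (61 - 89) = -3 - 28 = -31)
L(k, O) = (-67 + k)*(k + 2*O) (L(k, O) = (-67 + k)*(O + (O + k)) = (-67 + k)*(k + 2*O))
√(-9099 + L(G, s(1))) = √(-9099 + ((-31)² - 134*1 - 67*(-31) + 2*1*(-31))) = √(-9099 + (961 - 134 + 2077 - 62)) = √(-9099 + 2842) = √(-6257) = I*√6257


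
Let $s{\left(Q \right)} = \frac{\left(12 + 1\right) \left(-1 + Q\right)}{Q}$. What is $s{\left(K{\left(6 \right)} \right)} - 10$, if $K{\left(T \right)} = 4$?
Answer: $- \frac{1}{4} \approx -0.25$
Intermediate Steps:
$s{\left(Q \right)} = \frac{-13 + 13 Q}{Q}$ ($s{\left(Q \right)} = \frac{13 \left(-1 + Q\right)}{Q} = \frac{-13 + 13 Q}{Q}$)
$s{\left(K{\left(6 \right)} \right)} - 10 = \left(13 - \frac{13}{4}\right) - 10 = \frac{39}{4} - 10 = - \frac{1}{4}$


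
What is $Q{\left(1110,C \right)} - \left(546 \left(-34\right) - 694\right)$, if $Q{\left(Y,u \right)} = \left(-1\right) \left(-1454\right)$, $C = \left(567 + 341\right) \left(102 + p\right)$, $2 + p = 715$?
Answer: $20712$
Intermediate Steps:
$p = 713$ ($p = -2 + 715 = 713$)
$C = 740020$ ($C = \left(567 + 341\right) \left(102 + 713\right) = 908 \cdot 815 = 740020$)
$Q{\left(Y,u \right)} = 1454$
$Q{\left(1110,C \right)} - \left(546 \left(-34\right) - 694\right) = 1454 - \left(546 \left(-34\right) - 694\right) = 1454 - \left(-18564 - 694\right) = 1454 - -19258 = 1454 + 19258 = 20712$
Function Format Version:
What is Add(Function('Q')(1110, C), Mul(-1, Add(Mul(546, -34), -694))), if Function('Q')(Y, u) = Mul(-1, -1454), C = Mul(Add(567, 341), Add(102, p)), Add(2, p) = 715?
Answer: 20712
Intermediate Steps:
p = 713 (p = Add(-2, 715) = 713)
C = 740020 (C = Mul(Add(567, 341), Add(102, 713)) = Mul(908, 815) = 740020)
Function('Q')(Y, u) = 1454
Add(Function('Q')(1110, C), Mul(-1, Add(Mul(546, -34), -694))) = Add(1454, Mul(-1, Add(Mul(546, -34), -694))) = Add(1454, Mul(-1, Add(-18564, -694))) = Add(1454, Mul(-1, -19258)) = Add(1454, 19258) = 20712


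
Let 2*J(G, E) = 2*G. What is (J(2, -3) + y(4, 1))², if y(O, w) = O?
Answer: 36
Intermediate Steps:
J(G, E) = G (J(G, E) = (2*G)/2 = G)
(J(2, -3) + y(4, 1))² = (2 + 4)² = 6² = 36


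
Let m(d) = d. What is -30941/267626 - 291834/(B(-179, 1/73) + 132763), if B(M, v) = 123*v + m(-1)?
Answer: -666816125549/288196001986 ≈ -2.3138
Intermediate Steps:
B(M, v) = -1 + 123*v (B(M, v) = 123*v - 1 = -1 + 123*v)
-30941/267626 - 291834/(B(-179, 1/73) + 132763) = -30941/267626 - 291834/((-1 + 123/73) + 132763) = -30941/267626 - 291834/(50/73 + 132763) = -30941/267626 - 291834/9691749/73 = -30941/267626 - 291834*73/9691749 = -30941/267626 - 2367098/1076861 = -666816125549/288196001986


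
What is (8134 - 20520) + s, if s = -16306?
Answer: -28692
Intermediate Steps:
(8134 - 20520) + s = (8134 - 20520) - 16306 = -12386 - 16306 = -28692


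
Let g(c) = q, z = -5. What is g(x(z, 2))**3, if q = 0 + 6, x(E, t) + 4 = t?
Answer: 216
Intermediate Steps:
x(E, t) = -4 + t
q = 6
g(c) = 6
g(x(z, 2))**3 = 6**3 = 216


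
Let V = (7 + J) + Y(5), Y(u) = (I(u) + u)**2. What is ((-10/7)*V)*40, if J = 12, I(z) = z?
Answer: -6800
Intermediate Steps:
Y(u) = 4*u**2 (Y(u) = (u + u)**2 = (2*u)**2 = 4*u**2)
V = 119 (V = (7 + 12) + 4*5**2 = 19 + 4*25 = 19 + 100 = 119)
((-10/7)*V)*40 = (-10/7*119)*40 = (-10*1/7*119)*40 = -10/7*119*40 = -170*40 = -6800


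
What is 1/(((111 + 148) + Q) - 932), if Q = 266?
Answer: -1/407 ≈ -0.0024570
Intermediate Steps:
1/(((111 + 148) + Q) - 932) = 1/(((111 + 148) + 266) - 932) = 1/((259 + 266) - 932) = 1/(525 - 932) = 1/(-407) = -1/407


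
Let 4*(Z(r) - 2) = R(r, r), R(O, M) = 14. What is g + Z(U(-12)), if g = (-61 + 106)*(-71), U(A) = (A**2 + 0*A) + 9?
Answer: -6379/2 ≈ -3189.5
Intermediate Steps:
U(A) = 9 + A**2 (U(A) = (A**2 + 0) + 9 = A**2 + 9 = 9 + A**2)
Z(r) = 11/2 (Z(r) = 2 + (1/4)*14 = 2 + 7/2 = 11/2)
g = -3195 (g = 45*(-71) = -3195)
g + Z(U(-12)) = -3195 + 11/2 = -6379/2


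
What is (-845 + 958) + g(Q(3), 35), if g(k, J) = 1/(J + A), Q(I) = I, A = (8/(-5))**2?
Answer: 106132/939 ≈ 113.03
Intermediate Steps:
A = 64/25 (A = (8*(-1/5))**2 = (-8/5)**2 = 64/25 ≈ 2.5600)
g(k, J) = 1/(64/25 + J) (g(k, J) = 1/(J + 64/25) = 1/(64/25 + J))
(-845 + 958) + g(Q(3), 35) = (-845 + 958) + 25/(64 + 25*35) = 113 + 25/(64 + 875) = 113 + 25/939 = 106132/939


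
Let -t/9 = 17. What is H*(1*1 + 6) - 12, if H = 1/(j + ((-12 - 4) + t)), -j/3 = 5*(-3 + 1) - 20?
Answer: -955/79 ≈ -12.089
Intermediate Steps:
t = -153 (t = -9*17 = -153)
j = 90 (j = -3*(5*(-3 + 1) - 20) = -3*(5*(-2) - 20) = -3*(-10 - 20) = -3*(-30) = 90)
H = -1/79 (H = 1/(90 + ((-12 - 4) - 153)) = 1/(90 + (-16 - 153)) = 1/(90 - 169) = 1/(-79) = -1/79 ≈ -0.012658)
H*(1*1 + 6) - 12 = -(1*1 + 6)/79 - 12 = -(1 + 6)/79 - 12 = -1/79*7 - 12 = -7/79 - 12 = -955/79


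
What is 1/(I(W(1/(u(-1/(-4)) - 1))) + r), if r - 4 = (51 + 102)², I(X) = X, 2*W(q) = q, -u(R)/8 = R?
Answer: 6/140477 ≈ 4.2712e-5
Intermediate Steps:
u(R) = -8*R
W(q) = q/2
r = 23413 (r = 4 + (51 + 102)² = 4 + 153² = 4 + 23409 = 23413)
1/(I(W(1/(u(-1/(-4)) - 1))) + r) = 1/(1/(2*(-(-8)/(-4) - 1)) + 23413) = 1/(1/(2*(-(-8)*(-1)/4 - 1)) + 23413) = 1/(1/(2*(-8*¼ - 1)) + 23413) = 1/(1/(2*(-2 - 1)) + 23413) = 1/((½)/(-3) + 23413) = 1/((½)*(-⅓) + 23413) = 1/(-⅙ + 23413) = 1/(140477/6) = 6/140477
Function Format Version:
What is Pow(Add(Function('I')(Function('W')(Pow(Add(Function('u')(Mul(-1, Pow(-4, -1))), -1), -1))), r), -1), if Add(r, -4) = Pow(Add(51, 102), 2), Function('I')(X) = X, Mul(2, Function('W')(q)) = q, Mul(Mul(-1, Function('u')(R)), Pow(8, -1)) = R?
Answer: Rational(6, 140477) ≈ 4.2712e-5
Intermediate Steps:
Function('u')(R) = Mul(-8, R)
Function('W')(q) = Mul(Rational(1, 2), q)
r = 23413 (r = Add(4, Pow(Add(51, 102), 2)) = Add(4, Pow(153, 2)) = Add(4, 23409) = 23413)
Pow(Add(Function('I')(Function('W')(Pow(Add(Function('u')(Mul(-1, Pow(-4, -1))), -1), -1))), r), -1) = Pow(Add(Mul(Rational(1, 2), Pow(Add(Mul(-8, Mul(-1, Pow(-4, -1))), -1), -1)), 23413), -1) = Pow(Add(Mul(Rational(1, 2), Pow(Add(Mul(-8, Mul(-1, Rational(-1, 4))), -1), -1)), 23413), -1) = Pow(Add(Mul(Rational(1, 2), Pow(Add(Mul(-8, Rational(1, 4)), -1), -1)), 23413), -1) = Pow(Add(Mul(Rational(1, 2), Pow(Add(-2, -1), -1)), 23413), -1) = Pow(Add(Mul(Rational(1, 2), Pow(-3, -1)), 23413), -1) = Pow(Add(Mul(Rational(1, 2), Rational(-1, 3)), 23413), -1) = Pow(Add(Rational(-1, 6), 23413), -1) = Pow(Rational(140477, 6), -1) = Rational(6, 140477)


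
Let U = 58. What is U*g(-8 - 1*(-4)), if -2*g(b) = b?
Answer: 116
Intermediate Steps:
g(b) = -b/2
U*g(-8 - 1*(-4)) = 58*(-(-8 - 1*(-4))/2) = 58*(-(-8 + 4)/2) = 58*(-1/2*(-4)) = 58*2 = 116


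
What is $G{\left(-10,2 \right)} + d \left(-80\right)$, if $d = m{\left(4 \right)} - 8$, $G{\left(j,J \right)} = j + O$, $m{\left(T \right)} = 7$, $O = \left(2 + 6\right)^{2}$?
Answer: $134$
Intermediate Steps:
$O = 64$ ($O = 8^{2} = 64$)
$G{\left(j,J \right)} = 64 + j$ ($G{\left(j,J \right)} = j + 64 = 64 + j$)
$d = -1$ ($d = 7 - 8 = -1$)
$G{\left(-10,2 \right)} + d \left(-80\right) = \left(64 - 10\right) - -80 = 54 + 80 = 134$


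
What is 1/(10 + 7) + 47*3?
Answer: 2398/17 ≈ 141.06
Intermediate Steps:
1/(10 + 7) + 47*3 = 1/17 + 141 = 2398/17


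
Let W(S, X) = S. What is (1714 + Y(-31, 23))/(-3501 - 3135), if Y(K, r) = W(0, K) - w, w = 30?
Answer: -421/1659 ≈ -0.25377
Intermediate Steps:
Y(K, r) = -30 (Y(K, r) = 0 - 1*30 = 0 - 30 = -30)
(1714 + Y(-31, 23))/(-3501 - 3135) = (1714 - 30)/(-3501 - 3135) = 1684/(-6636) = 1684*(-1/6636) = -421/1659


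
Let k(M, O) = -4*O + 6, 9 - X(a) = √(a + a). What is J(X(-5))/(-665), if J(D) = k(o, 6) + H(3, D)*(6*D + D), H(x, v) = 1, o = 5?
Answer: -9/133 + I*√10/95 ≈ -0.067669 + 0.033287*I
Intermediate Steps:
X(a) = 9 - √2*√a (X(a) = 9 - √(a + a) = 9 - √(2*a) = 9 - √2*√a)
k(M, O) = 6 - 4*O
J(D) = -18 + 7*D (J(D) = (6 - 4*6) + 1*(6*D + D) = (6 - 24) + 1*(7*D) = -18 + 7*D)
J(X(-5))/(-665) = (-18 + 7*(9 - √2*√(-5)))/(-665) = (-18 + 7*(9 - √2*I*√5))*(-1/665) = (-18 + 7*(9 - I*√10))*(-1/665) = (-18 + (63 - 7*I*√10))*(-1/665) = (45 - 7*I*√10)*(-1/665) = -9/133 + I*√10/95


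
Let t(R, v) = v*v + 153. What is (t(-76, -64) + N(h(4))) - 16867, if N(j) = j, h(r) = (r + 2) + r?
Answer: -12608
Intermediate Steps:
h(r) = 2 + 2*r (h(r) = (2 + r) + r = 2 + 2*r)
t(R, v) = 153 + v² (t(R, v) = v² + 153 = 153 + v²)
(t(-76, -64) + N(h(4))) - 16867 = ((153 + (-64)²) + (2 + 2*4)) - 16867 = ((153 + 4096) + (2 + 8)) - 16867 = (4249 + 10) - 16867 = 4259 - 16867 = -12608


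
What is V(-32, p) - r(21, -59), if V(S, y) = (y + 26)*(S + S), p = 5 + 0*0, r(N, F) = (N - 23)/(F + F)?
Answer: -117057/59 ≈ -1984.0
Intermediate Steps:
r(N, F) = (-23 + N)/(2*F) (r(N, F) = (-23 + N)/((2*F)) = (-23 + N)*(1/(2*F)) = (-23 + N)/(2*F))
p = 5 (p = 5 + 0 = 5)
V(S, y) = 2*S*(26 + y) (V(S, y) = (26 + y)*(2*S) = 2*S*(26 + y))
V(-32, p) - r(21, -59) = 2*(-32)*(26 + 5) - (-23 + 21)/(2*(-59)) = 2*(-32)*31 - (-1)*(-2)/(2*59) = -1984 - 1*1/59 = -1984 - 1/59 = -117057/59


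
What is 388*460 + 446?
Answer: 178926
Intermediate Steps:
388*460 + 446 = 178480 + 446 = 178926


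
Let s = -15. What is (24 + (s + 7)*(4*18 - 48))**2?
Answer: 28224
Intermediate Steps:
(24 + (s + 7)*(4*18 - 48))**2 = (24 + (-15 + 7)*(4*18 - 48))**2 = (24 - 8*(72 - 48))**2 = (24 - 8*24)**2 = (24 - 192)**2 = (-168)**2 = 28224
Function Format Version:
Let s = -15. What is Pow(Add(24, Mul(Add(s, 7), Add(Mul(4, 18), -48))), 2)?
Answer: 28224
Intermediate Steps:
Pow(Add(24, Mul(Add(s, 7), Add(Mul(4, 18), -48))), 2) = Pow(Add(24, Mul(Add(-15, 7), Add(Mul(4, 18), -48))), 2) = Pow(Add(24, Mul(-8, Add(72, -48))), 2) = Pow(Add(24, Mul(-8, 24)), 2) = Pow(Add(24, -192), 2) = Pow(-168, 2) = 28224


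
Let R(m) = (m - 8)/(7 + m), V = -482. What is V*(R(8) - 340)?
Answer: 163880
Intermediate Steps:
R(m) = (-8 + m)/(7 + m)
V*(R(8) - 340) = -482*((-8 + 8)/(7 + 8) - 340) = -482*(0/15 - 340) = -482*((1/15)*0 - 340) = -482*(0 - 340) = -482*(-340) = 163880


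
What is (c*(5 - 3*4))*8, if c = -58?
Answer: 3248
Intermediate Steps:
(c*(5 - 3*4))*8 = -58*(5 - 3*4)*8 = -58*(5 - 12)*8 = -58*(-7)*8 = 406*8 = 3248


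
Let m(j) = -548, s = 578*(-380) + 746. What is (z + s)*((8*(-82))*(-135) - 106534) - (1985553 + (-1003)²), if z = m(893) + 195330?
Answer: 430397526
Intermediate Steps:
s = -218894 (s = -219640 + 746 = -218894)
z = 194782 (z = -548 + 195330 = 194782)
(z + s)*((8*(-82))*(-135) - 106534) - (1985553 + (-1003)²) = (194782 - 218894)*((8*(-82))*(-135) - 106534) - (1985553 + (-1003)²) = -24112*(-656*(-135) - 106534) - (1985553 + 1006009) = -24112*(88560 - 106534) - 1*2991562 = -24112*(-17974) - 2991562 = 433389088 - 2991562 = 430397526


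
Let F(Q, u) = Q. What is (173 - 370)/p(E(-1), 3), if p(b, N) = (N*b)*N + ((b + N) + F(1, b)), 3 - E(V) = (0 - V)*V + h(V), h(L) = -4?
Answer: -197/84 ≈ -2.3452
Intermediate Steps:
E(V) = 7 + V**2 (E(V) = 3 - ((0 - V)*V - 4) = 3 - ((-V)*V - 4) = 3 - (-V**2 - 4) = 3 - (-4 - V**2) = 3 + (4 + V**2) = 7 + V**2)
p(b, N) = 1 + N + b + b*N**2 (p(b, N) = (N*b)*N + ((b + N) + 1) = b*N**2 + ((N + b) + 1) = b*N**2 + (1 + N + b) = 1 + N + b + b*N**2)
(173 - 370)/p(E(-1), 3) = (173 - 370)/(1 + 3 + (7 + (-1)**2) + (7 + (-1)**2)*3**2) = -197/(1 + 3 + (7 + 1) + (7 + 1)*9) = -197/(1 + 3 + 8 + 8*9) = -197/(1 + 3 + 8 + 72) = -197/84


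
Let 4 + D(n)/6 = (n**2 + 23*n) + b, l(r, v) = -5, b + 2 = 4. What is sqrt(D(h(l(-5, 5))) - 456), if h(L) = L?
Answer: 12*I*sqrt(7) ≈ 31.749*I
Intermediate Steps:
b = 2 (b = -2 + 4 = 2)
D(n) = -12 + 6*n**2 + 138*n (D(n) = -24 + 6*((n**2 + 23*n) + 2) = -24 + 6*(2 + n**2 + 23*n) = -24 + (12 + 6*n**2 + 138*n) = -12 + 6*n**2 + 138*n)
sqrt(D(h(l(-5, 5))) - 456) = sqrt((-12 + 6*(-5)**2 + 138*(-5)) - 456) = sqrt((-12 + 6*25 - 690) - 456) = sqrt((-12 + 150 - 690) - 456) = sqrt(-552 - 456) = sqrt(-1008) = 12*I*sqrt(7)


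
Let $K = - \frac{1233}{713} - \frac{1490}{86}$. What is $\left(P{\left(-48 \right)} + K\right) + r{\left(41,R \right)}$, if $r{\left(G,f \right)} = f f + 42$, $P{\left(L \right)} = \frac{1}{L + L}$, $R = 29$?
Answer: $\frac{2542787869}{2943264} \approx 863.93$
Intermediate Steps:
$K = - \frac{584204}{30659}$ ($K = \left(-1233\right) \frac{1}{713} - \frac{745}{43} = - \frac{1233}{713} - \frac{745}{43} = - \frac{584204}{30659} \approx -19.055$)
$P{\left(L \right)} = \frac{1}{2 L}$
$r{\left(G,f \right)} = 42 + f^{2}$ ($r{\left(G,f \right)} = f^{2} + 42 = 42 + f^{2}$)
$\left(P{\left(-48 \right)} + K\right) + r{\left(41,R \right)} = \left(\frac{1}{2 \left(-48\right)} - \frac{584204}{30659}\right) + \left(42 + 29^{2}\right) = \left(\frac{1}{2} \left(- \frac{1}{48}\right) - \frac{584204}{30659}\right) + \left(42 + 841\right) = \left(- \frac{1}{96} - \frac{584204}{30659}\right) + 883 = - \frac{56114243}{2943264} + 883 = \frac{2542787869}{2943264}$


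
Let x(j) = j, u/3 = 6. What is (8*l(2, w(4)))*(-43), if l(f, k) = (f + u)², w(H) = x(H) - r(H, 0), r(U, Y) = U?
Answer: -137600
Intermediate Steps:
u = 18 (u = 3*6 = 18)
w(H) = 0 (w(H) = H - H = 0)
l(f, k) = (18 + f)² (l(f, k) = (f + 18)² = (18 + f)²)
(8*l(2, w(4)))*(-43) = (8*(18 + 2)²)*(-43) = (8*20²)*(-43) = (8*400)*(-43) = 3200*(-43) = -137600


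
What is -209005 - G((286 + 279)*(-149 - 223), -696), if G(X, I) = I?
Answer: -208309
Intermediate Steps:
-209005 - G((286 + 279)*(-149 - 223), -696) = -209005 - 1*(-696) = -209005 + 696 = -208309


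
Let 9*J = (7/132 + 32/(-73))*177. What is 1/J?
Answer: -28908/219067 ≈ -0.13196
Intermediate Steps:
J = -219067/28908 (J = ((7/132 + 32/(-73))*177)/9 = ((7*(1/132) + 32*(-1/73))*177)/9 = ((7/132 - 32/73)*177)/9 = (-3713/9636*177)/9 = (1/9)*(-219067/3212) = -219067/28908 ≈ -7.5781)
1/J = 1/(-219067/28908) = -28908/219067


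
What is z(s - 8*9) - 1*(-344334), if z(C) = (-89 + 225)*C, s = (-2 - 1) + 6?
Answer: 334950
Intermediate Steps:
s = 3 (s = -3 + 6 = 3)
z(C) = 136*C
z(s - 8*9) - 1*(-344334) = 136*(3 - 8*9) - 1*(-344334) = 136*(3 - 72) + 344334 = 136*(-69) + 344334 = -9384 + 344334 = 334950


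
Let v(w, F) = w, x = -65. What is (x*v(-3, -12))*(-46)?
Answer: -8970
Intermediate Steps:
(x*v(-3, -12))*(-46) = -65*(-3)*(-46) = 195*(-46) = -8970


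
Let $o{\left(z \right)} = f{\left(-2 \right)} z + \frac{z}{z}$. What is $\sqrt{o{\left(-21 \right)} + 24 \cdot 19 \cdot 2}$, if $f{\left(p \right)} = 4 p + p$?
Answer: $\sqrt{1123} \approx 33.511$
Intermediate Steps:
$f{\left(p \right)} = 5 p$
$o{\left(z \right)} = 1 - 10 z$ ($o{\left(z \right)} = 5 \left(-2\right) z + \frac{z}{z} = - 10 z + 1 = 1 - 10 z$)
$\sqrt{o{\left(-21 \right)} + 24 \cdot 19 \cdot 2} = \sqrt{\left(1 - -210\right) + 24 \cdot 19 \cdot 2} = \sqrt{\left(1 + 210\right) + 456 \cdot 2} = \sqrt{211 + 912} = \sqrt{1123}$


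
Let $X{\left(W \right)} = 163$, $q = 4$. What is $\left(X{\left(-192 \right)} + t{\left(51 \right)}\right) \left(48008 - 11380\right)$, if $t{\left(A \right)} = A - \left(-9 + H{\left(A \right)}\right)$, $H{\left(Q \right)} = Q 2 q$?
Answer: $-6776180$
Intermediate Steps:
$H{\left(Q \right)} = 8 Q$ ($H{\left(Q \right)} = Q 2 \cdot 4 = 2 Q 4 = 8 Q$)
$t{\left(A \right)} = 9 - 7 A$ ($t{\left(A \right)} = A - \left(-9 + 8 A\right) = 9 - 7 A$)
$\left(X{\left(-192 \right)} + t{\left(51 \right)}\right) \left(48008 - 11380\right) = \left(163 + \left(9 - 357\right)\right) \left(48008 - 11380\right) = \left(163 + \left(9 - 357\right)\right) 36628 = \left(163 - 348\right) 36628 = \left(-185\right) 36628 = -6776180$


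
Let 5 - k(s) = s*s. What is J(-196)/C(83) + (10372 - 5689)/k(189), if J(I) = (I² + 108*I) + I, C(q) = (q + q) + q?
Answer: 202621055/2964428 ≈ 68.351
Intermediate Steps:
k(s) = 5 - s² (k(s) = 5 - s*s = 5 - s²)
C(q) = 3*q (C(q) = 2*q + q = 3*q)
J(I) = I² + 109*I
J(-196)/C(83) + (10372 - 5689)/k(189) = (-196*(109 - 196))/((3*83)) + (10372 - 5689)/(5 - 1*189²) = -196*(-87)/249 + 4683/(5 - 1*35721) = 17052*(1/249) + 4683/(5 - 35721) = 5684/83 + 4683/(-35716) = 5684/83 + 4683*(-1/35716) = 5684/83 - 4683/35716 = 202621055/2964428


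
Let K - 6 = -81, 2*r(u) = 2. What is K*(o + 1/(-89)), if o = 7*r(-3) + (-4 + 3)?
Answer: -39975/89 ≈ -449.16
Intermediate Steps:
r(u) = 1 (r(u) = (1/2)*2 = 1)
K = -75 (K = 6 - 81 = -75)
o = 6 (o = 7*1 + (-4 + 3) = 7 - 1 = 6)
K*(o + 1/(-89)) = -75*(6 + 1/(-89)) = -75*(6 - 1/89) = -75*533/89 = -39975/89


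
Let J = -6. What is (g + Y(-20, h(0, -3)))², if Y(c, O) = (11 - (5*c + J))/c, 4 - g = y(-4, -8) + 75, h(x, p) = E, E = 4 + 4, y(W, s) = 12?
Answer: 3157729/400 ≈ 7894.3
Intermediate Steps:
E = 8
h(x, p) = 8
g = -83 (g = 4 - (12 + 75) = 4 - 1*87 = 4 - 87 = -83)
Y(c, O) = (17 - 5*c)/c (Y(c, O) = (11 - (5*c - 6))/c = (11 - (-6 + 5*c))/c = (11 + (6 - 5*c))/c = (17 - 5*c)/c)
(g + Y(-20, h(0, -3)))² = (-83 + (-5 + 17/(-20)))² = (-83 + (-5 + 17*(-1/20)))² = (-83 + (-5 - 17/20))² = (-83 - 117/20)² = (-1777/20)² = 3157729/400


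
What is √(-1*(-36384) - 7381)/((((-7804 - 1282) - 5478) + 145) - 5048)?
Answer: -√29003/19467 ≈ -0.0087483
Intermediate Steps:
√(-1*(-36384) - 7381)/((((-7804 - 1282) - 5478) + 145) - 5048) = √(36384 - 7381)/(((-9086 - 5478) + 145) - 5048) = √29003/((-14564 + 145) - 5048) = √29003/(-14419 - 5048) = √29003/(-19467) = √29003*(-1/19467) = -√29003/19467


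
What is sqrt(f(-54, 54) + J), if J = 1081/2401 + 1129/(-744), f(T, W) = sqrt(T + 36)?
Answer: sqrt(-354602490 + 996779952*I*sqrt(2))/18228 ≈ 1.286 + 1.6496*I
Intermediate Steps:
f(T, W) = sqrt(36 + T)
J = -1906465/1786344 (J = 1081*(1/2401) + 1129*(-1/744) = 1081/2401 - 1129/744 = -1906465/1786344 ≈ -1.0672)
sqrt(f(-54, 54) + J) = sqrt(sqrt(36 - 54) - 1906465/1786344) = sqrt(sqrt(-18) - 1906465/1786344) = sqrt(3*I*sqrt(2) - 1906465/1786344) = sqrt(-1906465/1786344 + 3*I*sqrt(2))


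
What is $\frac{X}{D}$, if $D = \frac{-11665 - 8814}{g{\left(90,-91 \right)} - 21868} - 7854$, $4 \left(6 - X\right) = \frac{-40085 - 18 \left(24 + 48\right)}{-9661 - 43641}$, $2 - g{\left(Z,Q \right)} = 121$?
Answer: $- \frac{27216981729}{36813648654152} \approx -0.00073932$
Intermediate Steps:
$g{\left(Z,Q \right)} = -119$ ($g{\left(Z,Q \right)} = 2 - 121 = -119$)
$X = \frac{1237867}{213208}$ ($X = 6 - \frac{\left(-40085 - 18 \left(24 + 48\right)\right) \frac{1}{-9661 - 43641}}{4} = 6 - \frac{\left(-40085 - 1296\right) \frac{1}{-53302}}{4} = 6 - \frac{\left(-40085 - 1296\right) \left(- \frac{1}{53302}\right)}{4} = 6 - \frac{\left(-41381\right) \left(- \frac{1}{53302}\right)}{4} = 6 - \frac{41381}{213208} = \frac{1237867}{213208} \approx 5.8059$)
$D = - \frac{172665419}{21987}$ ($D = \frac{-11665 - 8814}{-119 - 21868} - 7854 = - \frac{20479}{-21987} - 7854 = \left(-20479\right) \left(- \frac{1}{21987}\right) - 7854 = \frac{20479}{21987} - 7854 = - \frac{172665419}{21987} \approx -7853.1$)
$\frac{X}{D} = \frac{1237867}{213208 \left(- \frac{172665419}{21987}\right)} = \frac{1237867}{213208} \left(- \frac{21987}{172665419}\right) = - \frac{27216981729}{36813648654152}$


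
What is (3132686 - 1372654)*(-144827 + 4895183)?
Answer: 8360778571392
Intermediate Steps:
(3132686 - 1372654)*(-144827 + 4895183) = 1760032*4750356 = 8360778571392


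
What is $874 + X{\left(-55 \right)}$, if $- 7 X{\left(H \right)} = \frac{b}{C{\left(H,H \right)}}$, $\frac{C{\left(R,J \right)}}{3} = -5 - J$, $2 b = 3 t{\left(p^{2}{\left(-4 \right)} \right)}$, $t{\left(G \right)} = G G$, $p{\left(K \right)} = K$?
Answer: $\frac{152886}{175} \approx 873.63$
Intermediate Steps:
$t{\left(G \right)} = G^{2}$
$b = 384$ ($b = \frac{3 \left(\left(-4\right)^{2}\right)^{2}}{2} = \frac{3 \cdot 16^{2}}{2} = \frac{3 \cdot 256}{2} = \frac{1}{2} \cdot 768 = 384$)
$C{\left(R,J \right)} = -15 - 3 J$ ($C{\left(R,J \right)} = 3 \left(-5 - J\right) = -15 - 3 J$)
$X{\left(H \right)} = - \frac{384}{7 \left(-15 - 3 H\right)}$ ($X{\left(H \right)} = - \frac{384 \frac{1}{-15 - 3 H}}{7} = - \frac{384}{7 \left(-15 - 3 H\right)}$)
$874 + X{\left(-55 \right)} = 874 + \frac{128}{7 \left(5 - 55\right)} = 874 + \frac{128}{7 \left(-50\right)} = 874 + \frac{128}{7} \left(- \frac{1}{50}\right) = 874 - \frac{64}{175} = \frac{152886}{175}$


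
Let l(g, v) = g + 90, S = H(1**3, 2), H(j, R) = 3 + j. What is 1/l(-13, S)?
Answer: 1/77 ≈ 0.012987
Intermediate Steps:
S = 4 (S = 3 + 1**3 = 3 + 1 = 4)
l(g, v) = 90 + g
1/l(-13, S) = 1/(90 - 13) = 1/77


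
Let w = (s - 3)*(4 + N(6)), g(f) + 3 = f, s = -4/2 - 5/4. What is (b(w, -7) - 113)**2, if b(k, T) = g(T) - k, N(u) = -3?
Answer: 218089/16 ≈ 13631.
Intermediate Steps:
s = -13/4 (s = -4*1/2 - 5*1/4 = -2 - 5/4 = -13/4 ≈ -3.2500)
g(f) = -3 + f
w = -25/4 (w = (-13/4 - 3)*(4 - 3) = -25/4*1 = -25/4 ≈ -6.2500)
b(k, T) = -3 + T - k (b(k, T) = (-3 + T) - k = -3 + T - k)
(b(w, -7) - 113)**2 = ((-3 - 7 - 1*(-25/4)) - 113)**2 = ((-3 - 7 + 25/4) - 113)**2 = (-15/4 - 113)**2 = (-467/4)**2 = 218089/16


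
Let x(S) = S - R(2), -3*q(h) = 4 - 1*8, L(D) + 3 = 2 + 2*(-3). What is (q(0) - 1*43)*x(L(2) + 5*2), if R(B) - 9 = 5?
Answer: 1375/3 ≈ 458.33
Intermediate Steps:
L(D) = -7 (L(D) = -3 + (2 + 2*(-3)) = -3 + (2 - 6) = -3 - 4 = -7)
q(h) = 4/3 (q(h) = -(4 - 1*8)/3 = -(4 - 8)/3 = -1/3*(-4) = 4/3)
R(B) = 14 (R(B) = 9 + 5 = 14)
x(S) = -14 + S (x(S) = S - 1*14 = S - 14 = -14 + S)
(q(0) - 1*43)*x(L(2) + 5*2) = (4/3 - 1*43)*(-14 + (-7 + 5*2)) = (4/3 - 43)*(-14 + (-7 + 10)) = -125*(-14 + 3)/3 = -125/3*(-11) = 1375/3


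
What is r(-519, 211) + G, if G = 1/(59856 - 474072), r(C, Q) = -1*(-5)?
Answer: 2071079/414216 ≈ 5.0000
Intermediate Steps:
r(C, Q) = 5
G = -1/414216 (G = 1/(-414216) = -1/414216 ≈ -2.4142e-6)
r(-519, 211) + G = 5 - 1/414216 = 2071079/414216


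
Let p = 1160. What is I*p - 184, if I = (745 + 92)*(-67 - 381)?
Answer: -434972344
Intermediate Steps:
I = -374976 (I = 837*(-448) = -374976)
I*p - 184 = -374976*1160 - 184 = -434972160 - 184 = -434972344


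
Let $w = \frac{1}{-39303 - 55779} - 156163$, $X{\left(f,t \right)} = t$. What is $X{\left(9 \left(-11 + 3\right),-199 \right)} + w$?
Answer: $- \frac{14867211685}{95082} \approx -1.5636 \cdot 10^{5}$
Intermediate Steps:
$w = - \frac{14848290367}{95082}$ ($w = \frac{1}{-95082} - 156163 = - \frac{1}{95082} - 156163 = - \frac{14848290367}{95082} \approx -1.5616 \cdot 10^{5}$)
$X{\left(9 \left(-11 + 3\right),-199 \right)} + w = -199 - \frac{14848290367}{95082} = - \frac{14867211685}{95082}$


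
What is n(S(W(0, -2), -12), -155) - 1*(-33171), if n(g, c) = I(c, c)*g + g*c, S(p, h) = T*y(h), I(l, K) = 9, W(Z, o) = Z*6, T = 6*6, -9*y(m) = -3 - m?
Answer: 38427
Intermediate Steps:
y(m) = 1/3 + m/9 (y(m) = -(-3 - m)/9 = 1/3 + m/9)
T = 36
W(Z, o) = 6*Z
S(p, h) = 12 + 4*h (S(p, h) = 36*(1/3 + h/9) = 12 + 4*h)
n(g, c) = 9*g + c*g (n(g, c) = 9*g + g*c = 9*g + c*g)
n(S(W(0, -2), -12), -155) - 1*(-33171) = (12 + 4*(-12))*(9 - 155) - 1*(-33171) = (12 - 48)*(-146) + 33171 = -36*(-146) + 33171 = 5256 + 33171 = 38427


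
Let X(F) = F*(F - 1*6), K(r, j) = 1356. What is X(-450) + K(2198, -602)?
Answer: 206556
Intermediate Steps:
X(F) = F*(-6 + F) (X(F) = F*(F - 6) = F*(-6 + F))
X(-450) + K(2198, -602) = -450*(-6 - 450) + 1356 = -450*(-456) + 1356 = 205200 + 1356 = 206556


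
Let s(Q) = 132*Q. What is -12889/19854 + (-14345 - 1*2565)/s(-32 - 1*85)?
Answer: 1898242/4258683 ≈ 0.44573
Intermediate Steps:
-12889/19854 + (-14345 - 1*2565)/s(-32 - 1*85) = -12889/19854 + (-14345 - 1*2565)/((132*(-32 - 1*85))) = -12889*1/19854 + (-14345 - 2565)/((132*(-32 - 85))) = -12889/19854 - 16910/(132*(-117)) = -12889/19854 - 16910/(-15444) = -12889/19854 - 16910*(-1/15444) = -12889/19854 + 8455/7722 = 1898242/4258683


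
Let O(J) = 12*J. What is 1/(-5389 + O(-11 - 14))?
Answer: -1/5689 ≈ -0.00017578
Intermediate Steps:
1/(-5389 + O(-11 - 14)) = 1/(-5389 + 12*(-11 - 14)) = 1/(-5389 + 12*(-25)) = 1/(-5389 - 300) = 1/(-5689) = -1/5689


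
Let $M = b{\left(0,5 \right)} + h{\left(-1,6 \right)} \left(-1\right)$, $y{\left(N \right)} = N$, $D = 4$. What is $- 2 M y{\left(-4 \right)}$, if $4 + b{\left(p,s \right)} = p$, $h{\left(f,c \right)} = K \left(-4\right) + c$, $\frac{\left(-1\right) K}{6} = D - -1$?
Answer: $-1040$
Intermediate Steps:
$K = -30$ ($K = - 6 \left(4 - -1\right) = - 6 \left(4 + 1\right) = \left(-6\right) 5 = -30$)
$h{\left(f,c \right)} = 120 + c$ ($h{\left(f,c \right)} = \left(-30\right) \left(-4\right) + c = 120 + c$)
$b{\left(p,s \right)} = -4 + p$
$M = -130$ ($M = \left(-4 + 0\right) + \left(120 + 6\right) \left(-1\right) = -4 + 126 \left(-1\right) = -4 - 126 = -130$)
$- 2 M y{\left(-4 \right)} = \left(-2\right) \left(-130\right) \left(-4\right) = 260 \left(-4\right) = -1040$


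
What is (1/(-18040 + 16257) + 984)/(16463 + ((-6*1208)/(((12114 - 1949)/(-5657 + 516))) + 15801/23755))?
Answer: 84730273343965/1733301471130018 ≈ 0.048884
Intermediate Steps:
(1/(-18040 + 16257) + 984)/(16463 + ((-6*1208)/(((12114 - 1949)/(-5657 + 516))) + 15801/23755)) = (1/(-1783) + 984)/(16463 + (-7248/(10165/(-5141)) + 15801*(1/23755))) = (-1/1783 + 984)/(16463 + (-7248/(10165*(-1/5141)) + 15801/23755)) = 1754471/(1783*(16463 + (-7248/(-10165/5141) + 15801/23755))) = 1754471/(1783*(16463 + (-7248*(-5141/10165) + 15801/23755))) = 1754471/(1783*(16463 + (37261968/10165 + 15801/23755))) = 1754471/(1783*(16463 + 177063733401/48293915)) = 1754471/(1783*(972126456046/48293915)) = (1754471/1783)*(48293915/972126456046) = 84730273343965/1733301471130018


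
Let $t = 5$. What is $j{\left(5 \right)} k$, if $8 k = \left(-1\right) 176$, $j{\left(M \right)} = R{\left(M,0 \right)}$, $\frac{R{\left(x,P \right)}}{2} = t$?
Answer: $-220$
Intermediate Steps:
$R{\left(x,P \right)} = 10$ ($R{\left(x,P \right)} = 2 \cdot 5 = 10$)
$j{\left(M \right)} = 10$
$k = -22$ ($k = \frac{\left(-1\right) 176}{8} = \frac{1}{8} \left(-176\right) = -22$)
$j{\left(5 \right)} k = 10 \left(-22\right) = -220$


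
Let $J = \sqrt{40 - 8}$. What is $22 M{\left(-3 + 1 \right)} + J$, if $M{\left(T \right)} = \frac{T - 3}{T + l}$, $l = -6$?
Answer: $\frac{55}{4} + 4 \sqrt{2} \approx 19.407$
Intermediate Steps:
$J = 4 \sqrt{2}$ ($J = \sqrt{32} = 4 \sqrt{2} \approx 5.6569$)
$M{\left(T \right)} = \frac{-3 + T}{-6 + T}$ ($M{\left(T \right)} = \frac{T - 3}{T - 6} = \frac{-3 + T}{-6 + T}$)
$22 M{\left(-3 + 1 \right)} + J = 22 \frac{-3 + \left(-3 + 1\right)}{-6 + \left(-3 + 1\right)} + 4 \sqrt{2} = 22 \frac{-3 - 2}{-6 - 2} + 4 \sqrt{2} = 22 \frac{1}{-8} \left(-5\right) + 4 \sqrt{2} = 22 \left(\left(- \frac{1}{8}\right) \left(-5\right)\right) + 4 \sqrt{2} = 22 \cdot \frac{5}{8} + 4 \sqrt{2} = \frac{55}{4} + 4 \sqrt{2}$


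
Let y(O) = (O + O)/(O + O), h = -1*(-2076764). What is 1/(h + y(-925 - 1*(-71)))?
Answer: 1/2076765 ≈ 4.8152e-7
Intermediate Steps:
h = 2076764
y(O) = 1 (y(O) = (2*O)/((2*O)) = (2*O)*(1/(2*O)) = 1)
1/(h + y(-925 - 1*(-71))) = 1/(2076764 + 1) = 1/2076765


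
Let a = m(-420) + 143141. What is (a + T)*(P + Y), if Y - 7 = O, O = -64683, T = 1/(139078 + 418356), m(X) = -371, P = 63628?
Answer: -41702462542844/278717 ≈ -1.4962e+8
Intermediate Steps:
T = 1/557434 ≈ 1.7939e-6
a = 142770 (a = -371 + 143141 = 142770)
Y = -64676 (Y = 7 - 64683 = -64676)
(a + T)*(P + Y) = (142770 + 1/557434)*(63628 - 64676) = (79584852181/557434)*(-1048) = -41702462542844/278717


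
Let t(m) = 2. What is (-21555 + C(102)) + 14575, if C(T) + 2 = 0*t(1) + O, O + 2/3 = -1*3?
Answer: -20957/3 ≈ -6985.7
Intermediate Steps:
O = -11/3 (O = -⅔ - 1*3 = -⅔ - 3 = -11/3 ≈ -3.6667)
C(T) = -17/3 (C(T) = -2 + (0*2 - 11/3) = -2 + (0 - 11/3) = -2 - 11/3 = -17/3)
(-21555 + C(102)) + 14575 = (-21555 - 17/3) + 14575 = -64682/3 + 14575 = -20957/3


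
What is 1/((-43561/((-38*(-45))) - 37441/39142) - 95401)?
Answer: -16733205/1596806762398 ≈ -1.0479e-5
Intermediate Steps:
1/((-43561/((-38*(-45))) - 37441/39142) - 95401) = 1/((-43561/1710 - 37441*1/39142) - 95401) = 1/((-43561*1/1710 - 37441/39142) - 95401) = 1/((-43561/1710 - 37441/39142) - 95401) = 1/(-442272193/16733205 - 95401) = 1/(-1596806762398/16733205) = -16733205/1596806762398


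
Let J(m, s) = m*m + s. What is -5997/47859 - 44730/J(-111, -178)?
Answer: -737851547/193717279 ≈ -3.8089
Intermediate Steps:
J(m, s) = s + m² (J(m, s) = m² + s = s + m²)
-5997/47859 - 44730/J(-111, -178) = -5997/47859 - 44730/(-178 + (-111)²) = -5997*1/47859 - 44730/(-178 + 12321) = -1999/15953 - 44730/12143 = -737851547/193717279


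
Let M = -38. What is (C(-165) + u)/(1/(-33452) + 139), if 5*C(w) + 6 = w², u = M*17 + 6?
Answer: 803483588/23249135 ≈ 34.560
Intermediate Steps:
u = -640 (u = -38*17 + 6 = -646 + 6 = -640)
C(w) = -6/5 + w²/5
(C(-165) + u)/(1/(-33452) + 139) = ((-6/5 + (⅕)*(-165)²) - 640)/(1/(-33452) + 139) = ((-6/5 + (⅕)*27225) - 640)/(-1/33452 + 139) = ((-6/5 + 5445) - 640)/(4649827/33452) = (27219/5 - 640)*(33452/4649827) = (24019/5)*(33452/4649827) = 803483588/23249135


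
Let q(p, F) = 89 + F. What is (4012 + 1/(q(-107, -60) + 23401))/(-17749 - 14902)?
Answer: -94001161/765012930 ≈ -0.12288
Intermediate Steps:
(4012 + 1/(q(-107, -60) + 23401))/(-17749 - 14902) = (4012 + 1/((89 - 60) + 23401))/(-17749 - 14902) = (4012 + 1/(29 + 23401))/(-32651) = (4012 + 1/23430)*(-1/32651) = (94001161/23430)*(-1/32651) = -94001161/765012930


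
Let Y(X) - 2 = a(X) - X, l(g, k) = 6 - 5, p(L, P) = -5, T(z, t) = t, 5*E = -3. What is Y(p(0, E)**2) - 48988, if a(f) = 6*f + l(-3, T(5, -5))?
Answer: -48860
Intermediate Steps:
E = -3/5 (E = (1/5)*(-3) = -3/5 ≈ -0.60000)
l(g, k) = 1
a(f) = 1 + 6*f (a(f) = 6*f + 1 = 1 + 6*f)
Y(X) = 3 + 5*X (Y(X) = 2 + ((1 + 6*X) - X) = 2 + (1 + 5*X) = 3 + 5*X)
Y(p(0, E)**2) - 48988 = (3 + 5*(-5)**2) - 48988 = (3 + 5*25) - 48988 = (3 + 125) - 48988 = 128 - 48988 = -48860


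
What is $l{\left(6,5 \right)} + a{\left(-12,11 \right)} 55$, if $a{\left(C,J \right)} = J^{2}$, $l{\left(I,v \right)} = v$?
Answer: $6660$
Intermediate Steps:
$l{\left(6,5 \right)} + a{\left(-12,11 \right)} 55 = 5 + 11^{2} \cdot 55 = 5 + 121 \cdot 55 = 5 + 6655 = 6660$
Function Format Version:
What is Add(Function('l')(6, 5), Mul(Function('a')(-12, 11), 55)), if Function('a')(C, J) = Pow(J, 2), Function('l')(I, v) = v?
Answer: 6660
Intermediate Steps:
Add(Function('l')(6, 5), Mul(Function('a')(-12, 11), 55)) = Add(5, Mul(Pow(11, 2), 55)) = Add(5, Mul(121, 55)) = Add(5, 6655) = 6660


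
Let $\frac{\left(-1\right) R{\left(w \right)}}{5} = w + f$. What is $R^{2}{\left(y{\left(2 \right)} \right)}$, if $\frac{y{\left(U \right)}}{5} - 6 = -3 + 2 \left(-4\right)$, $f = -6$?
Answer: $24025$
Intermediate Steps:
$y{\left(U \right)} = -25$ ($y{\left(U \right)} = 30 + 5 \left(-3 + 2 \left(-4\right)\right) = 30 + 5 \left(-3 - 8\right) = 30 + 5 \left(-11\right) = 30 - 55 = -25$)
$R{\left(w \right)} = 30 - 5 w$ ($R{\left(w \right)} = - 5 \left(w - 6\right) = - 5 \left(-6 + w\right) = 30 - 5 w$)
$R^{2}{\left(y{\left(2 \right)} \right)} = \left(30 - -125\right)^{2} = \left(30 + 125\right)^{2} = 155^{2} = 24025$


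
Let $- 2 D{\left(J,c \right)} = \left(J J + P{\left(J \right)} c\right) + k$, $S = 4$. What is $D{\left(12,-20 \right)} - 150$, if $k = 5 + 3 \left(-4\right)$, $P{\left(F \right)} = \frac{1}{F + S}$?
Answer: $- \frac{1743}{8} \approx -217.88$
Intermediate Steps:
$P{\left(F \right)} = \frac{1}{4 + F}$ ($P{\left(F \right)} = \frac{1}{F + 4} = \frac{1}{4 + F}$)
$k = -7$ ($k = 5 - 12 = -7$)
$D{\left(J,c \right)} = \frac{7}{2} - \frac{J^{2}}{2} - \frac{c}{2 \left(4 + J\right)}$ ($D{\left(J,c \right)} = - \frac{\left(J J + \frac{c}{4 + J}\right) - 7}{2} = - \frac{\left(J^{2} + \frac{c}{4 + J}\right) - 7}{2} = - \frac{-7 + J^{2} + \frac{c}{4 + J}}{2} = \frac{7}{2} - \frac{J^{2}}{2} - \frac{c}{2 \left(4 + J\right)}$)
$D{\left(12,-20 \right)} - 150 = \frac{\left(-1\right) \left(-20\right) + \left(4 + 12\right) \left(7 - 12^{2}\right)}{2 \left(4 + 12\right)} - 150 = \frac{20 + 16 \left(7 - 144\right)}{2 \cdot 16} - 150 = \frac{1}{2} \cdot \frac{1}{16} \left(20 + 16 \left(7 - 144\right)\right) - 150 = \frac{1}{2} \cdot \frac{1}{16} \left(20 + 16 \left(-137\right)\right) - 150 = \frac{1}{2} \cdot \frac{1}{16} \left(20 - 2192\right) - 150 = \frac{1}{2} \cdot \frac{1}{16} \left(-2172\right) - 150 = - \frac{543}{8} - 150 = - \frac{1743}{8}$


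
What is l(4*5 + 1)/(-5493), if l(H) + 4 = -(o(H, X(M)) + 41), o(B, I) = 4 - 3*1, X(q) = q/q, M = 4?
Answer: 46/5493 ≈ 0.0083743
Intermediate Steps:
X(q) = 1
o(B, I) = 1 (o(B, I) = 4 - 3 = 1)
l(H) = -46 (l(H) = -4 - (1 + 41) = -4 - 1*42 = -4 - 42 = -46)
l(4*5 + 1)/(-5493) = -46/(-5493) = -46*(-1/5493) = 46/5493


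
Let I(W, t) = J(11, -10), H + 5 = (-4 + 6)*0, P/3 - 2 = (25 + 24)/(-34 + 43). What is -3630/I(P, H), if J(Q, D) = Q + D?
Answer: -3630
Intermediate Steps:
P = 67/3 (P = 6 + 3*((25 + 24)/(-34 + 43)) = 6 + 3*(49/9) = 6 + 49/3 = 67/3 ≈ 22.333)
J(Q, D) = D + Q
H = -5 (H = -5 + (-4 + 6)*0 = -5 + 2*0 = -5 + 0 = -5)
I(W, t) = 1 (I(W, t) = -10 + 11 = 1)
-3630/I(P, H) = -3630/1 = -3630*1 = -3630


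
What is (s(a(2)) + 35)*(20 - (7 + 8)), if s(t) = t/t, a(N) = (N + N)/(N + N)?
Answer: 180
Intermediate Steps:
a(N) = 1 (a(N) = (2*N)/((2*N)) = (2*N)*(1/(2*N)) = 1)
s(t) = 1
(s(a(2)) + 35)*(20 - (7 + 8)) = (1 + 35)*(20 - (7 + 8)) = 36*(20 - 1*15) = 36*(20 - 15) = 36*5 = 180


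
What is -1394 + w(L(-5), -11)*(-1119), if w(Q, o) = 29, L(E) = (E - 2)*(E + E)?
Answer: -33845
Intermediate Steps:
L(E) = 2*E*(-2 + E) (L(E) = (-2 + E)*(2*E) = 2*E*(-2 + E))
-1394 + w(L(-5), -11)*(-1119) = -1394 + 29*(-1119) = -1394 - 32451 = -33845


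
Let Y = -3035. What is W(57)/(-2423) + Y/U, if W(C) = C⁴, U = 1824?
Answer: -19261499629/4419552 ≈ -4358.3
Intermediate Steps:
W(57)/(-2423) + Y/U = 57⁴/(-2423) - 3035/1824 = 10556001*(-1/2423) - 3035*1/1824 = -10556001/2423 - 3035/1824 = -19261499629/4419552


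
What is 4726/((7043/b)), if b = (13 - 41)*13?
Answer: -1720264/7043 ≈ -244.25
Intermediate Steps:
b = -364 (b = -28*13 = -364)
4726/((7043/b)) = 4726/((7043/(-364))) = 4726/((7043*(-1/364))) = 4726/(-7043/364) = 4726*(-364/7043) = -1720264/7043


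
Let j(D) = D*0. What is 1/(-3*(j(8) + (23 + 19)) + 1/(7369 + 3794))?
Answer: -11163/1406537 ≈ -0.0079365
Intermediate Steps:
j(D) = 0
1/(-3*(j(8) + (23 + 19)) + 1/(7369 + 3794)) = 1/(-3*(0 + (23 + 19)) + 1/(7369 + 3794)) = 1/(-3*(0 + 42) + 1/11163) = 1/(-3*42 + 1/11163) = 1/(-126 + 1/11163) = 1/(-1406537/11163) = -11163/1406537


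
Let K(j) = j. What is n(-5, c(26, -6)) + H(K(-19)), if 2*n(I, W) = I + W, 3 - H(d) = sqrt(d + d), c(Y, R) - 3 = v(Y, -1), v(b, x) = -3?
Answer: 1/2 - I*sqrt(38) ≈ 0.5 - 6.1644*I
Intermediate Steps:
c(Y, R) = 0 (c(Y, R) = 3 - 3 = 0)
H(d) = 3 - sqrt(2)*sqrt(d) (H(d) = 3 - sqrt(d + d) = 3 - sqrt(2*d) = 3 - sqrt(2)*sqrt(d))
n(I, W) = I/2 + W/2 (n(I, W) = (I + W)/2 = I/2 + W/2)
n(-5, c(26, -6)) + H(K(-19)) = ((1/2)*(-5) + (1/2)*0) + (3 - sqrt(2)*sqrt(-19)) = (-5/2 + 0) + (3 - sqrt(2)*I*sqrt(19)) = -5/2 + (3 - I*sqrt(38)) = 1/2 - I*sqrt(38)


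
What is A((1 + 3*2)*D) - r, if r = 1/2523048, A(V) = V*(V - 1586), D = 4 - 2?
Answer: -55527240385/2523048 ≈ -22008.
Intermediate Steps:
D = 2
A(V) = V*(-1586 + V)
r = 1/2523048 ≈ 3.9635e-7
A((1 + 3*2)*D) - r = ((1 + 3*2)*2)*(-1586 + (1 + 3*2)*2) - 1*1/2523048 = ((1 + 6)*2)*(-1586 + (1 + 6)*2) - 1/2523048 = (7*2)*(-1586 + 7*2) - 1/2523048 = 14*(-1586 + 14) - 1/2523048 = 14*(-1572) - 1/2523048 = -22008 - 1/2523048 = -55527240385/2523048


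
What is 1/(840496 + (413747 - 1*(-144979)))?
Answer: 1/1399222 ≈ 7.1468e-7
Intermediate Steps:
1/(840496 + (413747 - 1*(-144979))) = 1/(840496 + (413747 + 144979)) = 1/(840496 + 558726) = 1/1399222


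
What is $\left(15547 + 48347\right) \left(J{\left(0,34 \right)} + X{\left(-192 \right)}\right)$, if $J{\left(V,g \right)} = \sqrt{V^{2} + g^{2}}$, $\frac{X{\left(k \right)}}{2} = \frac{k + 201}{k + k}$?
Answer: $\frac{69420831}{32} \approx 2.1694 \cdot 10^{6}$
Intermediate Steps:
$X{\left(k \right)} = \frac{201 + k}{k}$ ($X{\left(k \right)} = 2 \frac{k + 201}{k + k} = 2 \frac{201 + k}{2 k} = \frac{201 + k}{k}$)
$\left(15547 + 48347\right) \left(J{\left(0,34 \right)} + X{\left(-192 \right)}\right) = \left(15547 + 48347\right) \left(\sqrt{0^{2} + 34^{2}} + \frac{201 - 192}{-192}\right) = 63894 \left(\sqrt{0 + 1156} - \frac{3}{64}\right) = 63894 \left(\sqrt{1156} - \frac{3}{64}\right) = 63894 \left(34 - \frac{3}{64}\right) = 63894 \cdot \frac{2173}{64} = \frac{69420831}{32}$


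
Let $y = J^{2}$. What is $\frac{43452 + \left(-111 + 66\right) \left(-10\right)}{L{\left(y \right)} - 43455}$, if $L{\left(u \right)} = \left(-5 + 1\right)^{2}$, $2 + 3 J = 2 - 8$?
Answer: $- \frac{43902}{43439} \approx -1.0107$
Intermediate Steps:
$J = - \frac{8}{3}$ ($J = - \frac{2}{3} + \frac{2 - 8}{3} = - \frac{2}{3} + \frac{1}{3} \left(-6\right) = - \frac{2}{3} - 2 = - \frac{8}{3} \approx -2.6667$)
$y = \frac{64}{9}$ ($y = \left(- \frac{8}{3}\right)^{2} = \frac{64}{9} \approx 7.1111$)
$L{\left(u \right)} = 16$ ($L{\left(u \right)} = \left(-4\right)^{2} = 16$)
$\frac{43452 + \left(-111 + 66\right) \left(-10\right)}{L{\left(y \right)} - 43455} = \frac{43452 + \left(-111 + 66\right) \left(-10\right)}{16 - 43455} = \frac{43452 - -450}{-43439} = \left(43452 + 450\right) \left(- \frac{1}{43439}\right) = 43902 \left(- \frac{1}{43439}\right) = - \frac{43902}{43439}$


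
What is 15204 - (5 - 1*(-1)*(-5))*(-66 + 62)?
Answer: 15204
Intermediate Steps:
15204 - (5 - 1*(-1)*(-5))*(-66 + 62) = 15204 - (5 + 1*(-5))*(-4) = 15204 - (5 - 5)*(-4) = 15204 - 0*(-4) = 15204 - 1*0 = 15204 + 0 = 15204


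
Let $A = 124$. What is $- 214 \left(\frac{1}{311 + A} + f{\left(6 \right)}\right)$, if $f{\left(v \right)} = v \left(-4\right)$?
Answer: $\frac{2233946}{435} \approx 5135.5$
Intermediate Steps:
$f{\left(v \right)} = - 4 v$
$- 214 \left(\frac{1}{311 + A} + f{\left(6 \right)}\right) = - 214 \left(\frac{1}{311 + 124} - 24\right) = - 214 \left(\frac{1}{435} - 24\right) = \left(-214\right) \left(- \frac{10439}{435}\right) = \frac{2233946}{435}$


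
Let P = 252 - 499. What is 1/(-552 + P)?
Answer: -1/799 ≈ -0.0012516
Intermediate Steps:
P = -247
1/(-552 + P) = 1/(-552 - 247) = 1/(-799) = -1/799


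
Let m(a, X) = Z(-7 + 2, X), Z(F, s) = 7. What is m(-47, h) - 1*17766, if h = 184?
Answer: -17759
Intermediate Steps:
m(a, X) = 7
m(-47, h) - 1*17766 = 7 - 1*17766 = 7 - 17766 = -17759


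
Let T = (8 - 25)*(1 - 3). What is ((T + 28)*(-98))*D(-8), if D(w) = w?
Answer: 48608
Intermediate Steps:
T = 34 (T = -17*(-2) = 34)
((T + 28)*(-98))*D(-8) = ((34 + 28)*(-98))*(-8) = (62*(-98))*(-8) = -6076*(-8) = 48608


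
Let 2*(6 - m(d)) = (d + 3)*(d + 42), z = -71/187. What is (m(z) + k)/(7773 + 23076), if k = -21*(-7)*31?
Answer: 157656712/1078758681 ≈ 0.14615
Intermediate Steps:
k = 4557 (k = 147*31 = 4557)
z = -71/187 (z = -71*1/187 = -71/187 ≈ -0.37968)
m(d) = 6 - (3 + d)*(42 + d)/2 (m(d) = 6 - (d + 3)*(d + 42)/2 = 6 - (3 + d)*(42 + d)/2)
(m(z) + k)/(7773 + 23076) = ((-57 - 45/2*(-71/187) - (-71/187)²/2) + 4557)/(7773 + 23076) = ((-57 + 3195/374 - ½*5041/34969) + 4557)/30849 = ((-57 + 3195/374 - 5041/69938) + 4557)*(1/30849) = (-1697021/34969 + 4557)*(1/30849) = (157656712/34969)*(1/30849) = 157656712/1078758681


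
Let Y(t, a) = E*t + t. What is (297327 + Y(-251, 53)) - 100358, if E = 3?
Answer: 195965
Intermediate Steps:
Y(t, a) = 4*t (Y(t, a) = 3*t + t = 4*t)
(297327 + Y(-251, 53)) - 100358 = (297327 + 4*(-251)) - 100358 = (297327 - 1004) - 100358 = 296323 - 100358 = 195965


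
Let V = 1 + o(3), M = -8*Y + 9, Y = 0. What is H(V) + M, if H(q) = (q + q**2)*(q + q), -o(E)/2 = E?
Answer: -191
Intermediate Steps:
o(E) = -2*E
M = 9 (M = -8*0 + 9 = 0 + 9 = 9)
V = -5 (V = 1 - 2*3 = 1 - 6 = -5)
H(q) = 2*q*(q + q**2) (H(q) = (q + q**2)*(2*q) = 2*q*(q + q**2))
H(V) + M = 2*(-5)**2*(1 - 5) + 9 = 2*25*(-4) + 9 = -200 + 9 = -191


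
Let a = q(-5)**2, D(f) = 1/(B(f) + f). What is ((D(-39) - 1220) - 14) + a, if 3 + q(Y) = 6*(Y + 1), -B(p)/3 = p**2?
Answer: -2324011/4602 ≈ -505.00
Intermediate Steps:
B(p) = -3*p**2
q(Y) = 3 + 6*Y (q(Y) = -3 + 6*(Y + 1) = -3 + 6*(1 + Y) = -3 + (6 + 6*Y) = 3 + 6*Y)
D(f) = 1/(f - 3*f**2) (D(f) = 1/(-3*f**2 + f) = 1/(f - 3*f**2))
a = 729 (a = (3 + 6*(-5))**2 = (3 - 30)**2 = (-27)**2 = 729)
((D(-39) - 1220) - 14) + a = ((-1/(-39*(-1 + 3*(-39))) - 1220) - 14) + 729 = ((-1*(-1/39)/(-1 - 117) - 1220) - 14) + 729 = ((-1*(-1/39)/(-118) - 1220) - 14) + 729 = ((-1*(-1/39)*(-1/118) - 1220) - 14) + 729 = ((-1/4602 - 1220) - 14) + 729 = (-5614441/4602 - 14) + 729 = -5678869/4602 + 729 = -2324011/4602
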